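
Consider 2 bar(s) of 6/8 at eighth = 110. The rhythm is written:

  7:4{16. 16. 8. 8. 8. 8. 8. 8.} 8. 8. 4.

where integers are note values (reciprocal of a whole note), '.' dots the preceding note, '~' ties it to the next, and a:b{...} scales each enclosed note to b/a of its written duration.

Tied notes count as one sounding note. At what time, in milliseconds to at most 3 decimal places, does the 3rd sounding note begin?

note 3 onset = 6/7b = 467.532ms

1. 0.0ms @ 0 + 233.766ms (3/7)
2. 233.766ms @ 3/7 + 233.766ms (3/7)
3. 467.532ms @ 6/7 + 467.532ms (6/7)
4. 935.065ms @ 12/7 + 467.532ms (6/7)
5. 1402.597ms @ 18/7 + 467.532ms (6/7)
6. 1870.13ms @ 24/7 + 467.532ms (6/7)
7. 2337.662ms @ 30/7 + 467.532ms (6/7)
8. 2805.195ms @ 36/7 + 467.532ms (6/7)
9. 3272.727ms @ 6 + 818.182ms (3/2)
10. 4090.909ms @ 15/2 + 818.182ms (3/2)
11. 4909.091ms @ 9 + 1636.364ms (3)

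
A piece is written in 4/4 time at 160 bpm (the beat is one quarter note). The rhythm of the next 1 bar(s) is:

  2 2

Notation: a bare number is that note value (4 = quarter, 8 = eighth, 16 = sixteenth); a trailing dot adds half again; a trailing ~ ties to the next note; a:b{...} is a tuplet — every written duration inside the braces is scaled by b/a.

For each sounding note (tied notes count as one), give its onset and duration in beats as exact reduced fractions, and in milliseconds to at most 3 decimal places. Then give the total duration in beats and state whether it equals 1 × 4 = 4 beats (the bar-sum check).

1) 0.0ms=0b +750.0ms=2b
2) 750.0ms=2b +750.0ms=2b
Σ=4b of 4 (160bpm 4/4) — PASS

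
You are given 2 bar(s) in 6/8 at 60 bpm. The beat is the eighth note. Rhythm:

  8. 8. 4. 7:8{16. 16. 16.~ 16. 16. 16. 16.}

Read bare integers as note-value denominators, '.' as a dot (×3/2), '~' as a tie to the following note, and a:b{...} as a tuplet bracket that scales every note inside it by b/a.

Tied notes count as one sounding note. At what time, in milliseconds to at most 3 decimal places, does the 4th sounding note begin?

1. 0.0ms @ 0 + 1500.0ms (3/2)
2. 1500.0ms @ 3/2 + 1500.0ms (3/2)
3. 3000.0ms @ 3 + 3000.0ms (3)
4. 6000.0ms @ 6 + 857.143ms (6/7)
5. 6857.143ms @ 48/7 + 857.143ms (6/7)
6. 7714.286ms @ 54/7 + 1714.286ms (12/7)
7. 9428.571ms @ 66/7 + 857.143ms (6/7)
8. 10285.714ms @ 72/7 + 857.143ms (6/7)
9. 11142.857ms @ 78/7 + 857.143ms (6/7)

note 4 onset = 6b = 6000.0ms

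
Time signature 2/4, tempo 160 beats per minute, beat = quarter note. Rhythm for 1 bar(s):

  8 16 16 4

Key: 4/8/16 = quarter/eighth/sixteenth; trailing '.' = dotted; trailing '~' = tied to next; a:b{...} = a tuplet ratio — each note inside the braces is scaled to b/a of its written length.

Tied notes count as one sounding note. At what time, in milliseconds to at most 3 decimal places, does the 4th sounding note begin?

1. 0.0ms @ 0 + 187.5ms (1/2)
2. 187.5ms @ 1/2 + 93.75ms (1/4)
3. 281.25ms @ 3/4 + 93.75ms (1/4)
4. 375.0ms @ 1 + 375.0ms (1)

note 4 onset = 1b = 375.0ms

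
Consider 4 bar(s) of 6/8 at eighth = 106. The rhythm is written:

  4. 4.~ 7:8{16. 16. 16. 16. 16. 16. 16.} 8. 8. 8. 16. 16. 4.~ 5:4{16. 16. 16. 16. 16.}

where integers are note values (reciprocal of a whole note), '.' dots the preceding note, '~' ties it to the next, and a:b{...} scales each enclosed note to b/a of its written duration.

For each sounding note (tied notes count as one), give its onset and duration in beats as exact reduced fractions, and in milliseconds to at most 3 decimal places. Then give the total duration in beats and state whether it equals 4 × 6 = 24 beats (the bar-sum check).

1) 0.0ms=0b +1698.113ms=3b
2) 1698.113ms=3b +2183.288ms=27/7b
3) 3881.402ms=48/7b +485.175ms=6/7b
4) 4366.577ms=54/7b +485.175ms=6/7b
5) 4851.752ms=60/7b +485.175ms=6/7b
6) 5336.927ms=66/7b +485.175ms=6/7b
7) 5822.102ms=72/7b +485.175ms=6/7b
8) 6307.278ms=78/7b +485.175ms=6/7b
9) 6792.453ms=12b +849.057ms=3/2b
10) 7641.509ms=27/2b +849.057ms=3/2b
11) 8490.566ms=15b +849.057ms=3/2b
12) 9339.623ms=33/2b +424.528ms=3/4b
13) 9764.151ms=69/4b +424.528ms=3/4b
14) 10188.679ms=18b +2037.736ms=18/5b
15) 12226.415ms=108/5b +339.623ms=3/5b
16) 12566.038ms=111/5b +339.623ms=3/5b
17) 12905.66ms=114/5b +339.623ms=3/5b
18) 13245.283ms=117/5b +339.623ms=3/5b
Σ=24b of 24 (106bpm 6/8) — PASS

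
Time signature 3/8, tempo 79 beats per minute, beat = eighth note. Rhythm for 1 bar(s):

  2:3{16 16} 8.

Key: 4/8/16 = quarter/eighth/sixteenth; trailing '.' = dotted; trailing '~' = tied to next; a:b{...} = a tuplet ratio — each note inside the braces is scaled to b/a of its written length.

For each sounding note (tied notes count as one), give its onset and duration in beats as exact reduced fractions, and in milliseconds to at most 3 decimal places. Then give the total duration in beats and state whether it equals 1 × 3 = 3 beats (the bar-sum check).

1) 0.0ms=0b +569.62ms=3/4b
2) 569.62ms=3/4b +569.62ms=3/4b
3) 1139.241ms=3/2b +1139.241ms=3/2b
Σ=3b of 3 (79bpm 3/8) — PASS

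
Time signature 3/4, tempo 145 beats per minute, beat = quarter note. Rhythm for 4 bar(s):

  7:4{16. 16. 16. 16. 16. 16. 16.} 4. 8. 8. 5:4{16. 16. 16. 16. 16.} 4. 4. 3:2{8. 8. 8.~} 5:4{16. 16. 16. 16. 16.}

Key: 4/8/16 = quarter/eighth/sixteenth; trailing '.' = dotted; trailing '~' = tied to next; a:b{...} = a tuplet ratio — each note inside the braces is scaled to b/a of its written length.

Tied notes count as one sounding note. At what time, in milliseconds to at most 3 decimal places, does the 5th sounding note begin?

1. 0.0ms @ 0 + 88.67ms (3/14)
2. 88.67ms @ 3/14 + 88.67ms (3/14)
3. 177.34ms @ 3/7 + 88.67ms (3/14)
4. 266.01ms @ 9/14 + 88.67ms (3/14)
5. 354.68ms @ 6/7 + 88.67ms (3/14)
6. 443.35ms @ 15/14 + 88.67ms (3/14)
7. 532.02ms @ 9/7 + 88.67ms (3/14)
8. 620.69ms @ 3/2 + 620.69ms (3/2)
9. 1241.379ms @ 3 + 310.345ms (3/4)
10. 1551.724ms @ 15/4 + 310.345ms (3/4)
11. 1862.069ms @ 9/2 + 124.138ms (3/10)
12. 1986.207ms @ 24/5 + 124.138ms (3/10)
13. 2110.345ms @ 51/10 + 124.138ms (3/10)
14. 2234.483ms @ 27/5 + 124.138ms (3/10)
15. 2358.621ms @ 57/10 + 124.138ms (3/10)
16. 2482.759ms @ 6 + 620.69ms (3/2)
17. 3103.448ms @ 15/2 + 620.69ms (3/2)
18. 3724.138ms @ 9 + 206.897ms (1/2)
19. 3931.034ms @ 19/2 + 206.897ms (1/2)
20. 4137.931ms @ 10 + 331.034ms (4/5)
21. 4468.966ms @ 54/5 + 124.138ms (3/10)
22. 4593.103ms @ 111/10 + 124.138ms (3/10)
23. 4717.241ms @ 57/5 + 124.138ms (3/10)
24. 4841.379ms @ 117/10 + 124.138ms (3/10)

note 5 onset = 6/7b = 354.68ms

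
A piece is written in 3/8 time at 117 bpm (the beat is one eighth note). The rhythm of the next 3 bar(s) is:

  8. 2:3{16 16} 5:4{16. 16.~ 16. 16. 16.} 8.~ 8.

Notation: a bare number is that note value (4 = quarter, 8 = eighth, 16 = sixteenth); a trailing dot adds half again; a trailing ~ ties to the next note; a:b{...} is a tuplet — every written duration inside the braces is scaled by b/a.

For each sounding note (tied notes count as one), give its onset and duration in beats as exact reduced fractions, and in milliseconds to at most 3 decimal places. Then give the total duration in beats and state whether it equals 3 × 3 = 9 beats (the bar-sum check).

1) 0.0ms=0b +769.231ms=3/2b
2) 769.231ms=3/2b +384.615ms=3/4b
3) 1153.846ms=9/4b +384.615ms=3/4b
4) 1538.462ms=3b +307.692ms=3/5b
5) 1846.154ms=18/5b +615.385ms=6/5b
6) 2461.538ms=24/5b +307.692ms=3/5b
7) 2769.231ms=27/5b +307.692ms=3/5b
8) 3076.923ms=6b +1538.462ms=3b
Σ=9b of 9 (117bpm 3/8) — PASS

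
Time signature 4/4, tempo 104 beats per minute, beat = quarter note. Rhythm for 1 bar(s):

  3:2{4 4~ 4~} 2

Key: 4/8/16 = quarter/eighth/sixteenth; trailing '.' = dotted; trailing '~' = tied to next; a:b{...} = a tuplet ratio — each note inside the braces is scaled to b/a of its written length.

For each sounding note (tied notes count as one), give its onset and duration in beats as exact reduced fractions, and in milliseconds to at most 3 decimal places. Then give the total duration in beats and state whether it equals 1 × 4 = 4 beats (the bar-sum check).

1) 0.0ms=0b +384.615ms=2/3b
2) 384.615ms=2/3b +1923.077ms=10/3b
Σ=4b of 4 (104bpm 4/4) — PASS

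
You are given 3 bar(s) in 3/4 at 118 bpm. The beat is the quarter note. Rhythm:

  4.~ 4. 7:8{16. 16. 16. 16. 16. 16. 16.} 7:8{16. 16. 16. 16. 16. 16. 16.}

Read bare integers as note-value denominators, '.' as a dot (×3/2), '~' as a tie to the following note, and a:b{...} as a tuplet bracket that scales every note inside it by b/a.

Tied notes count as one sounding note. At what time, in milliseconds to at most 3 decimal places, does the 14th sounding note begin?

note 14 onset = 57/7b = 4140.436ms

1. 0.0ms @ 0 + 1525.424ms (3)
2. 1525.424ms @ 3 + 217.918ms (3/7)
3. 1743.341ms @ 24/7 + 217.918ms (3/7)
4. 1961.259ms @ 27/7 + 217.918ms (3/7)
5. 2179.177ms @ 30/7 + 217.918ms (3/7)
6. 2397.094ms @ 33/7 + 217.918ms (3/7)
7. 2615.012ms @ 36/7 + 217.918ms (3/7)
8. 2832.93ms @ 39/7 + 217.918ms (3/7)
9. 3050.847ms @ 6 + 217.918ms (3/7)
10. 3268.765ms @ 45/7 + 217.918ms (3/7)
11. 3486.683ms @ 48/7 + 217.918ms (3/7)
12. 3704.6ms @ 51/7 + 217.918ms (3/7)
13. 3922.518ms @ 54/7 + 217.918ms (3/7)
14. 4140.436ms @ 57/7 + 217.918ms (3/7)
15. 4358.354ms @ 60/7 + 217.918ms (3/7)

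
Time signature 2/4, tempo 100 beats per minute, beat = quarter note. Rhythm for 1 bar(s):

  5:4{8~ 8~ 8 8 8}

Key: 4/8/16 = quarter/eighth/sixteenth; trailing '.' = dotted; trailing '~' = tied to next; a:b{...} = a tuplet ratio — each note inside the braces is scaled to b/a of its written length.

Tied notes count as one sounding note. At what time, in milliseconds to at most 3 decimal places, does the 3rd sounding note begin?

1. 0.0ms @ 0 + 720.0ms (6/5)
2. 720.0ms @ 6/5 + 240.0ms (2/5)
3. 960.0ms @ 8/5 + 240.0ms (2/5)

note 3 onset = 8/5b = 960.0ms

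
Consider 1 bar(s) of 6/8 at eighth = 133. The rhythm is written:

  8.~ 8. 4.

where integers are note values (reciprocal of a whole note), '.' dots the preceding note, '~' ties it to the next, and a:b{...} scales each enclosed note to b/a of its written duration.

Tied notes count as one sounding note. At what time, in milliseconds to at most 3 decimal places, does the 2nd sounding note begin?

1. 0.0ms @ 0 + 1353.383ms (3)
2. 1353.383ms @ 3 + 1353.383ms (3)

note 2 onset = 3b = 1353.383ms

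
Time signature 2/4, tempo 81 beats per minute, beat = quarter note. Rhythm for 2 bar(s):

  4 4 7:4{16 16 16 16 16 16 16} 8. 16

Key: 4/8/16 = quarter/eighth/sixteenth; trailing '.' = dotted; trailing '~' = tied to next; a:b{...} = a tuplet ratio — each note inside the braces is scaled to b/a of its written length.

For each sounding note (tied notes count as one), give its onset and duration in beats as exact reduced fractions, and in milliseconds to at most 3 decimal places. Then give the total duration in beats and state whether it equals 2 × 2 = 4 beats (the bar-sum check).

1) 0.0ms=0b +740.741ms=1b
2) 740.741ms=1b +740.741ms=1b
3) 1481.481ms=2b +105.82ms=1/7b
4) 1587.302ms=15/7b +105.82ms=1/7b
5) 1693.122ms=16/7b +105.82ms=1/7b
6) 1798.942ms=17/7b +105.82ms=1/7b
7) 1904.762ms=18/7b +105.82ms=1/7b
8) 2010.582ms=19/7b +105.82ms=1/7b
9) 2116.402ms=20/7b +105.82ms=1/7b
10) 2222.222ms=3b +555.556ms=3/4b
11) 2777.778ms=15/4b +185.185ms=1/4b
Σ=4b of 4 (81bpm 2/4) — PASS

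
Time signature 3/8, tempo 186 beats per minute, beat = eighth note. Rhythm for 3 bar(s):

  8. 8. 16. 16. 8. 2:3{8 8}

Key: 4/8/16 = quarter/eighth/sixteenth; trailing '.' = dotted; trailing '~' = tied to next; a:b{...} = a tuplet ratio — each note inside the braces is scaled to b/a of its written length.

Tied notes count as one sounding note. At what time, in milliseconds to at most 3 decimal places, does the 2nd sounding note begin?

1. 0.0ms @ 0 + 483.871ms (3/2)
2. 483.871ms @ 3/2 + 483.871ms (3/2)
3. 967.742ms @ 3 + 241.935ms (3/4)
4. 1209.677ms @ 15/4 + 241.935ms (3/4)
5. 1451.613ms @ 9/2 + 483.871ms (3/2)
6. 1935.484ms @ 6 + 483.871ms (3/2)
7. 2419.355ms @ 15/2 + 483.871ms (3/2)

note 2 onset = 3/2b = 483.871ms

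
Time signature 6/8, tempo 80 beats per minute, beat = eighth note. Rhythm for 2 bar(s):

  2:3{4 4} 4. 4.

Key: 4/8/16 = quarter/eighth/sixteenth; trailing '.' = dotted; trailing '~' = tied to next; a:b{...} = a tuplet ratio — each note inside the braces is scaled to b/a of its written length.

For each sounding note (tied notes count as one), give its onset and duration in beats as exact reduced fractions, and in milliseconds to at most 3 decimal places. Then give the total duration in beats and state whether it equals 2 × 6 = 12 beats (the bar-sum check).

1) 0.0ms=0b +2250.0ms=3b
2) 2250.0ms=3b +2250.0ms=3b
3) 4500.0ms=6b +2250.0ms=3b
4) 6750.0ms=9b +2250.0ms=3b
Σ=12b of 12 (80bpm 6/8) — PASS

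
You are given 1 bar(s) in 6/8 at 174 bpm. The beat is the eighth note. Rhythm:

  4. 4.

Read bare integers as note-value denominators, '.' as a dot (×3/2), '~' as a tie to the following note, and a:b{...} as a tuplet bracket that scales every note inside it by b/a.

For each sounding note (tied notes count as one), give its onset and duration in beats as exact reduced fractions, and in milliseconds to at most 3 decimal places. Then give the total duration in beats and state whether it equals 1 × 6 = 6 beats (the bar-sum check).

1) 0.0ms=0b +1034.483ms=3b
2) 1034.483ms=3b +1034.483ms=3b
Σ=6b of 6 (174bpm 6/8) — PASS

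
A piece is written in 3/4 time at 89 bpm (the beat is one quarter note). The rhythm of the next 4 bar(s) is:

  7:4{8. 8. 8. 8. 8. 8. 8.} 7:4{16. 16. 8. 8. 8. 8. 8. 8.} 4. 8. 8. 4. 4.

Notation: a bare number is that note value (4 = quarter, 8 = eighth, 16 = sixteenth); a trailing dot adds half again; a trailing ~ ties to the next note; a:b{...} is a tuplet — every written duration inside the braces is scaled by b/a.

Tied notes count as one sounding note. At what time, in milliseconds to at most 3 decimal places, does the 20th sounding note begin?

note 20 onset = 21/2b = 7078.652ms

1. 0.0ms @ 0 + 288.925ms (3/7)
2. 288.925ms @ 3/7 + 288.925ms (3/7)
3. 577.849ms @ 6/7 + 288.925ms (3/7)
4. 866.774ms @ 9/7 + 288.925ms (3/7)
5. 1155.698ms @ 12/7 + 288.925ms (3/7)
6. 1444.623ms @ 15/7 + 288.925ms (3/7)
7. 1733.547ms @ 18/7 + 288.925ms (3/7)
8. 2022.472ms @ 3 + 144.462ms (3/14)
9. 2166.934ms @ 45/14 + 144.462ms (3/14)
10. 2311.396ms @ 24/7 + 288.925ms (3/7)
11. 2600.321ms @ 27/7 + 288.925ms (3/7)
12. 2889.246ms @ 30/7 + 288.925ms (3/7)
13. 3178.17ms @ 33/7 + 288.925ms (3/7)
14. 3467.095ms @ 36/7 + 288.925ms (3/7)
15. 3756.019ms @ 39/7 + 288.925ms (3/7)
16. 4044.944ms @ 6 + 1011.236ms (3/2)
17. 5056.18ms @ 15/2 + 505.618ms (3/4)
18. 5561.798ms @ 33/4 + 505.618ms (3/4)
19. 6067.416ms @ 9 + 1011.236ms (3/2)
20. 7078.652ms @ 21/2 + 1011.236ms (3/2)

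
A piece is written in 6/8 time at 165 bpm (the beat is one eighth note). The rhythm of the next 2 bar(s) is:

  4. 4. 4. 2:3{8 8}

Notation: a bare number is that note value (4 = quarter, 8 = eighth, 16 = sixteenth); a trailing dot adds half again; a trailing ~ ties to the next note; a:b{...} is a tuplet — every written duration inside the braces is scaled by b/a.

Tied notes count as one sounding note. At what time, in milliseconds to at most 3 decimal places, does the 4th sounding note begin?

note 4 onset = 9b = 3272.727ms

1. 0.0ms @ 0 + 1090.909ms (3)
2. 1090.909ms @ 3 + 1090.909ms (3)
3. 2181.818ms @ 6 + 1090.909ms (3)
4. 3272.727ms @ 9 + 545.455ms (3/2)
5. 3818.182ms @ 21/2 + 545.455ms (3/2)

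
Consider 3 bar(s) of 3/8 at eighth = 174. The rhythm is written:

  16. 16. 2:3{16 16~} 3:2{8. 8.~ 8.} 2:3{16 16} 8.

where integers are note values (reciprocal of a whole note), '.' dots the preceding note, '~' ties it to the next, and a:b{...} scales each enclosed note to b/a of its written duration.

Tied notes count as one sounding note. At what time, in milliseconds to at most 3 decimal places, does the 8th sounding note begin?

note 8 onset = 15/2b = 2586.207ms

1. 0.0ms @ 0 + 258.621ms (3/4)
2. 258.621ms @ 3/4 + 258.621ms (3/4)
3. 517.241ms @ 3/2 + 258.621ms (3/4)
4. 775.862ms @ 9/4 + 603.448ms (7/4)
5. 1379.31ms @ 4 + 689.655ms (2)
6. 2068.966ms @ 6 + 258.621ms (3/4)
7. 2327.586ms @ 27/4 + 258.621ms (3/4)
8. 2586.207ms @ 15/2 + 517.241ms (3/2)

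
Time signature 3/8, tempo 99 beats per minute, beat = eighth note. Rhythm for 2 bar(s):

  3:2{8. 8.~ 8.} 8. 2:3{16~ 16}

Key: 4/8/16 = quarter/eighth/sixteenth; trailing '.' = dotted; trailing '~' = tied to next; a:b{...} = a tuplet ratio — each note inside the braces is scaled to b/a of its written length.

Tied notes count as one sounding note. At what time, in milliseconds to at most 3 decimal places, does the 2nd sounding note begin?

note 2 onset = 1b = 606.061ms

1. 0.0ms @ 0 + 606.061ms (1)
2. 606.061ms @ 1 + 1212.121ms (2)
3. 1818.182ms @ 3 + 909.091ms (3/2)
4. 2727.273ms @ 9/2 + 909.091ms (3/2)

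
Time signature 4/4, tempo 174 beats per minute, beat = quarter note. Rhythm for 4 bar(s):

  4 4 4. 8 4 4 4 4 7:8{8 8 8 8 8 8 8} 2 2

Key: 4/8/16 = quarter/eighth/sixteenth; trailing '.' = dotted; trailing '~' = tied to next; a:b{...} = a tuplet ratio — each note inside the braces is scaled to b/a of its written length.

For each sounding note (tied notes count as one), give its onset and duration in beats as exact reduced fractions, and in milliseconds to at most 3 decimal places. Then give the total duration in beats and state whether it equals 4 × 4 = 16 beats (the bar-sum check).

1) 0.0ms=0b +344.828ms=1b
2) 344.828ms=1b +344.828ms=1b
3) 689.655ms=2b +517.241ms=3/2b
4) 1206.897ms=7/2b +172.414ms=1/2b
5) 1379.31ms=4b +344.828ms=1b
6) 1724.138ms=5b +344.828ms=1b
7) 2068.966ms=6b +344.828ms=1b
8) 2413.793ms=7b +344.828ms=1b
9) 2758.621ms=8b +197.044ms=4/7b
10) 2955.665ms=60/7b +197.044ms=4/7b
11) 3152.709ms=64/7b +197.044ms=4/7b
12) 3349.754ms=68/7b +197.044ms=4/7b
13) 3546.798ms=72/7b +197.044ms=4/7b
14) 3743.842ms=76/7b +197.044ms=4/7b
15) 3940.887ms=80/7b +197.044ms=4/7b
16) 4137.931ms=12b +689.655ms=2b
17) 4827.586ms=14b +689.655ms=2b
Σ=16b of 16 (174bpm 4/4) — PASS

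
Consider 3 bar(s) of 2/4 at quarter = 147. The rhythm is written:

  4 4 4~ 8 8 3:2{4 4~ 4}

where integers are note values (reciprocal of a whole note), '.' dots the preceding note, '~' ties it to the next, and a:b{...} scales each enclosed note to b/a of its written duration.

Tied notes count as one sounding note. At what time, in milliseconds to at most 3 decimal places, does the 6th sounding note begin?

note 6 onset = 14/3b = 1904.762ms

1. 0.0ms @ 0 + 408.163ms (1)
2. 408.163ms @ 1 + 408.163ms (1)
3. 816.327ms @ 2 + 612.245ms (3/2)
4. 1428.571ms @ 7/2 + 204.082ms (1/2)
5. 1632.653ms @ 4 + 272.109ms (2/3)
6. 1904.762ms @ 14/3 + 544.218ms (4/3)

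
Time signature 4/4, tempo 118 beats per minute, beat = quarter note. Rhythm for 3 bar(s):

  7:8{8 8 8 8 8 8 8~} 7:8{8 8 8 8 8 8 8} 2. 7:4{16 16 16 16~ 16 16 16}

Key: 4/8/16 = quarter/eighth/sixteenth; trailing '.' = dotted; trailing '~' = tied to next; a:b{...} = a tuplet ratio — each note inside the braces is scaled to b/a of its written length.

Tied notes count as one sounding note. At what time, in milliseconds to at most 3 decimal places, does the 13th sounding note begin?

1. 0.0ms @ 0 + 290.557ms (4/7)
2. 290.557ms @ 4/7 + 290.557ms (4/7)
3. 581.114ms @ 8/7 + 290.557ms (4/7)
4. 871.671ms @ 12/7 + 290.557ms (4/7)
5. 1162.228ms @ 16/7 + 290.557ms (4/7)
6. 1452.785ms @ 20/7 + 290.557ms (4/7)
7. 1743.341ms @ 24/7 + 581.114ms (8/7)
8. 2324.455ms @ 32/7 + 290.557ms (4/7)
9. 2615.012ms @ 36/7 + 290.557ms (4/7)
10. 2905.569ms @ 40/7 + 290.557ms (4/7)
11. 3196.126ms @ 44/7 + 290.557ms (4/7)
12. 3486.683ms @ 48/7 + 290.557ms (4/7)
13. 3777.24ms @ 52/7 + 290.557ms (4/7)
14. 4067.797ms @ 8 + 1525.424ms (3)
15. 5593.22ms @ 11 + 72.639ms (1/7)
16. 5665.86ms @ 78/7 + 72.639ms (1/7)
17. 5738.499ms @ 79/7 + 72.639ms (1/7)
18. 5811.138ms @ 80/7 + 145.278ms (2/7)
19. 5956.416ms @ 82/7 + 72.639ms (1/7)
20. 6029.056ms @ 83/7 + 72.639ms (1/7)

note 13 onset = 52/7b = 3777.24ms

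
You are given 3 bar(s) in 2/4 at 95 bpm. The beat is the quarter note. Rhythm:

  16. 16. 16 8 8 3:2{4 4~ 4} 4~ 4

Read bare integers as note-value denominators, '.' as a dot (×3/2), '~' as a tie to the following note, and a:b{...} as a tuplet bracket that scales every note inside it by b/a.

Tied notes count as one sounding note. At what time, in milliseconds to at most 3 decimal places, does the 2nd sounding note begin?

note 2 onset = 3/8b = 236.842ms

1. 0.0ms @ 0 + 236.842ms (3/8)
2. 236.842ms @ 3/8 + 236.842ms (3/8)
3. 473.684ms @ 3/4 + 157.895ms (1/4)
4. 631.579ms @ 1 + 315.789ms (1/2)
5. 947.368ms @ 3/2 + 315.789ms (1/2)
6. 1263.158ms @ 2 + 421.053ms (2/3)
7. 1684.211ms @ 8/3 + 842.105ms (4/3)
8. 2526.316ms @ 4 + 1263.158ms (2)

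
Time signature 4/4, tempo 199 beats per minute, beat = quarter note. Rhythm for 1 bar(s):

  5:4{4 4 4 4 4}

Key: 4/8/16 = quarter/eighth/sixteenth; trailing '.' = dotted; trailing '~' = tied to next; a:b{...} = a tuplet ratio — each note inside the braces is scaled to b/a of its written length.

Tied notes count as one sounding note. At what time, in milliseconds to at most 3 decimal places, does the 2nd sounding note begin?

1. 0.0ms @ 0 + 241.206ms (4/5)
2. 241.206ms @ 4/5 + 241.206ms (4/5)
3. 482.412ms @ 8/5 + 241.206ms (4/5)
4. 723.618ms @ 12/5 + 241.206ms (4/5)
5. 964.824ms @ 16/5 + 241.206ms (4/5)

note 2 onset = 4/5b = 241.206ms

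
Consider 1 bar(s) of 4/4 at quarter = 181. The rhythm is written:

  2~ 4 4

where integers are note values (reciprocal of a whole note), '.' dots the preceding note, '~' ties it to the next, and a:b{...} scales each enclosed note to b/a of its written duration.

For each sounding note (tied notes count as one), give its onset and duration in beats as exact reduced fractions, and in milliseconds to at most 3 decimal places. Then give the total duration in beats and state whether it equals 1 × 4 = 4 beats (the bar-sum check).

1) 0.0ms=0b +994.475ms=3b
2) 994.475ms=3b +331.492ms=1b
Σ=4b of 4 (181bpm 4/4) — PASS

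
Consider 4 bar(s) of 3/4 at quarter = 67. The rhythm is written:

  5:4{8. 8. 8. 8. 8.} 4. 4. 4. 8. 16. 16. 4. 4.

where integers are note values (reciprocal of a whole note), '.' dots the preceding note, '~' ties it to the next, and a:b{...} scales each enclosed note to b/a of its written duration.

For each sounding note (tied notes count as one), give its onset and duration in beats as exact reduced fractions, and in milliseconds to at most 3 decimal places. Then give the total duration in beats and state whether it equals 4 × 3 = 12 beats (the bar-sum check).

1) 0.0ms=0b +537.313ms=3/5b
2) 537.313ms=3/5b +537.313ms=3/5b
3) 1074.627ms=6/5b +537.313ms=3/5b
4) 1611.94ms=9/5b +537.313ms=3/5b
5) 2149.254ms=12/5b +537.313ms=3/5b
6) 2686.567ms=3b +1343.284ms=3/2b
7) 4029.851ms=9/2b +1343.284ms=3/2b
8) 5373.134ms=6b +1343.284ms=3/2b
9) 6716.418ms=15/2b +671.642ms=3/4b
10) 7388.06ms=33/4b +335.821ms=3/8b
11) 7723.881ms=69/8b +335.821ms=3/8b
12) 8059.701ms=9b +1343.284ms=3/2b
13) 9402.985ms=21/2b +1343.284ms=3/2b
Σ=12b of 12 (67bpm 3/4) — PASS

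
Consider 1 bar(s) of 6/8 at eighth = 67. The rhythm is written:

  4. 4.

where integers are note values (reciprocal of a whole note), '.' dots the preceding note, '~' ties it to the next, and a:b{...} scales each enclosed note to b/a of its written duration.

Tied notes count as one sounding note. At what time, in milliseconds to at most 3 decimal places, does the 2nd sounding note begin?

note 2 onset = 3b = 2686.567ms

1. 0.0ms @ 0 + 2686.567ms (3)
2. 2686.567ms @ 3 + 2686.567ms (3)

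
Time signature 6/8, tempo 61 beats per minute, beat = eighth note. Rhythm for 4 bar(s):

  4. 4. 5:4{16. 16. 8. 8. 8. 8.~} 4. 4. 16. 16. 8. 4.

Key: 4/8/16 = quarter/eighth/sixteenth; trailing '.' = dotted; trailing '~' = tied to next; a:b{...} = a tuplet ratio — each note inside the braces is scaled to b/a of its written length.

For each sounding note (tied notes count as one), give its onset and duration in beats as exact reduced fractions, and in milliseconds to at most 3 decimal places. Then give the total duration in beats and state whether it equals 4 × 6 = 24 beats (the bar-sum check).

1) 0.0ms=0b +2950.82ms=3b
2) 2950.82ms=3b +2950.82ms=3b
3) 5901.639ms=6b +590.164ms=3/5b
4) 6491.803ms=33/5b +590.164ms=3/5b
5) 7081.967ms=36/5b +1180.328ms=6/5b
6) 8262.295ms=42/5b +1180.328ms=6/5b
7) 9442.623ms=48/5b +1180.328ms=6/5b
8) 10622.951ms=54/5b +4131.148ms=21/5b
9) 14754.098ms=15b +2950.82ms=3b
10) 17704.918ms=18b +737.705ms=3/4b
11) 18442.623ms=75/4b +737.705ms=3/4b
12) 19180.328ms=39/2b +1475.41ms=3/2b
13) 20655.738ms=21b +2950.82ms=3b
Σ=24b of 24 (61bpm 6/8) — PASS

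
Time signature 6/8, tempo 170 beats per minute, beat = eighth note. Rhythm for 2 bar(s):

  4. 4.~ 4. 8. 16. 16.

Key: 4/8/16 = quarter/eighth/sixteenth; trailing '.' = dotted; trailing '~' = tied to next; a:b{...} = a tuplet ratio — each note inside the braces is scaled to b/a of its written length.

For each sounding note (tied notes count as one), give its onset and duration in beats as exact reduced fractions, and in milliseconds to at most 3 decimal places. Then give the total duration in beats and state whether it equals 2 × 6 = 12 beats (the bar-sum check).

1) 0.0ms=0b +1058.824ms=3b
2) 1058.824ms=3b +2117.647ms=6b
3) 3176.471ms=9b +529.412ms=3/2b
4) 3705.882ms=21/2b +264.706ms=3/4b
5) 3970.588ms=45/4b +264.706ms=3/4b
Σ=12b of 12 (170bpm 6/8) — PASS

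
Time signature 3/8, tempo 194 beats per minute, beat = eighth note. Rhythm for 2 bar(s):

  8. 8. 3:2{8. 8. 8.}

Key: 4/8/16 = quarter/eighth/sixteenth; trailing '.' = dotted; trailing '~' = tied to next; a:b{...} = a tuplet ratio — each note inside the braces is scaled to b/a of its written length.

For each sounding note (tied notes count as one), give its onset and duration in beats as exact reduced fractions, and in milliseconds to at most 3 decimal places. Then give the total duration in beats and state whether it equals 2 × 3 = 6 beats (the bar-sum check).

1) 0.0ms=0b +463.918ms=3/2b
2) 463.918ms=3/2b +463.918ms=3/2b
3) 927.835ms=3b +309.278ms=1b
4) 1237.113ms=4b +309.278ms=1b
5) 1546.392ms=5b +309.278ms=1b
Σ=6b of 6 (194bpm 3/8) — PASS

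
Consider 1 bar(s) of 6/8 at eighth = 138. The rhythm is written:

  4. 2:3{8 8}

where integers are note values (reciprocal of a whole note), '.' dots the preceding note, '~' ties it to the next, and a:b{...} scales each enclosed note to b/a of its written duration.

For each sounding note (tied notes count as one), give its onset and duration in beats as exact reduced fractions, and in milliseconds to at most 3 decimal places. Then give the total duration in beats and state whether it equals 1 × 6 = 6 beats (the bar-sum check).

1) 0.0ms=0b +1304.348ms=3b
2) 1304.348ms=3b +652.174ms=3/2b
3) 1956.522ms=9/2b +652.174ms=3/2b
Σ=6b of 6 (138bpm 6/8) — PASS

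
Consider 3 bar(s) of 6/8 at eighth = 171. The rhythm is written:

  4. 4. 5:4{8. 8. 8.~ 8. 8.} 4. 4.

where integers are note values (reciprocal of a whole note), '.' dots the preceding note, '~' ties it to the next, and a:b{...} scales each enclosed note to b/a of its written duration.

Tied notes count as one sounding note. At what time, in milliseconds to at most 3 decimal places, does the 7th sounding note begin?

1. 0.0ms @ 0 + 1052.632ms (3)
2. 1052.632ms @ 3 + 1052.632ms (3)
3. 2105.263ms @ 6 + 421.053ms (6/5)
4. 2526.316ms @ 36/5 + 421.053ms (6/5)
5. 2947.368ms @ 42/5 + 842.105ms (12/5)
6. 3789.474ms @ 54/5 + 421.053ms (6/5)
7. 4210.526ms @ 12 + 1052.632ms (3)
8. 5263.158ms @ 15 + 1052.632ms (3)

note 7 onset = 12b = 4210.526ms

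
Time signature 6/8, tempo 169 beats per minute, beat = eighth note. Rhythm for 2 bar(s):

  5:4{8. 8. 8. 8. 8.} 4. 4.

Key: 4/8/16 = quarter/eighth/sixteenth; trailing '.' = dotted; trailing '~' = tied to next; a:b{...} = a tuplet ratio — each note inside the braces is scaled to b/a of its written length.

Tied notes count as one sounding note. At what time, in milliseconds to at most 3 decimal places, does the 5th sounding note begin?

1. 0.0ms @ 0 + 426.036ms (6/5)
2. 426.036ms @ 6/5 + 426.036ms (6/5)
3. 852.071ms @ 12/5 + 426.036ms (6/5)
4. 1278.107ms @ 18/5 + 426.036ms (6/5)
5. 1704.142ms @ 24/5 + 426.036ms (6/5)
6. 2130.178ms @ 6 + 1065.089ms (3)
7. 3195.266ms @ 9 + 1065.089ms (3)

note 5 onset = 24/5b = 1704.142ms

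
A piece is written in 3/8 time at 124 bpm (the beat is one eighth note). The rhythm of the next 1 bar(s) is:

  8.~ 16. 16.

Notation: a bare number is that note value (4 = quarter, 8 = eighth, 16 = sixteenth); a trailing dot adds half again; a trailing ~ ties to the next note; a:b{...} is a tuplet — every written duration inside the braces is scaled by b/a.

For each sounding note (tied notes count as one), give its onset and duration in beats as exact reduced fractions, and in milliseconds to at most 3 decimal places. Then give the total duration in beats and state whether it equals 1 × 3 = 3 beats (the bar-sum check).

1) 0.0ms=0b +1088.71ms=9/4b
2) 1088.71ms=9/4b +362.903ms=3/4b
Σ=3b of 3 (124bpm 3/8) — PASS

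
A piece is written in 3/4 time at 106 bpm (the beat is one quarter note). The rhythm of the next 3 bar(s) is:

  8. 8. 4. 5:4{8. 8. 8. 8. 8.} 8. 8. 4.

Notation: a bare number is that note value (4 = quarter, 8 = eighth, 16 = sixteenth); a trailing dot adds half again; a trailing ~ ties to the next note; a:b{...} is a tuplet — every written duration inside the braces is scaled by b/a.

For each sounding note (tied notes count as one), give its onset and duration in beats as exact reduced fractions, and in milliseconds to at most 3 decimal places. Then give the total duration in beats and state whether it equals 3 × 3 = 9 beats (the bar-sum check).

1) 0.0ms=0b +424.528ms=3/4b
2) 424.528ms=3/4b +424.528ms=3/4b
3) 849.057ms=3/2b +849.057ms=3/2b
4) 1698.113ms=3b +339.623ms=3/5b
5) 2037.736ms=18/5b +339.623ms=3/5b
6) 2377.358ms=21/5b +339.623ms=3/5b
7) 2716.981ms=24/5b +339.623ms=3/5b
8) 3056.604ms=27/5b +339.623ms=3/5b
9) 3396.226ms=6b +424.528ms=3/4b
10) 3820.755ms=27/4b +424.528ms=3/4b
11) 4245.283ms=15/2b +849.057ms=3/2b
Σ=9b of 9 (106bpm 3/4) — PASS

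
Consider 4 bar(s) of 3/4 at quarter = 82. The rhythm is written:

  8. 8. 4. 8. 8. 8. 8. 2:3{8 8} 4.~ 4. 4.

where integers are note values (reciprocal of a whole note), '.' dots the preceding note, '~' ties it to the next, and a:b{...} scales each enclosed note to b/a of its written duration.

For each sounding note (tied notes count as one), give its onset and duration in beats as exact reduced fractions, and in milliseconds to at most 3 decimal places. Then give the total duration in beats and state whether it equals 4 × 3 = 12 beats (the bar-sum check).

1) 0.0ms=0b +548.78ms=3/4b
2) 548.78ms=3/4b +548.78ms=3/4b
3) 1097.561ms=3/2b +1097.561ms=3/2b
4) 2195.122ms=3b +548.78ms=3/4b
5) 2743.902ms=15/4b +548.78ms=3/4b
6) 3292.683ms=9/2b +548.78ms=3/4b
7) 3841.463ms=21/4b +548.78ms=3/4b
8) 4390.244ms=6b +548.78ms=3/4b
9) 4939.024ms=27/4b +548.78ms=3/4b
10) 5487.805ms=15/2b +2195.122ms=3b
11) 7682.927ms=21/2b +1097.561ms=3/2b
Σ=12b of 12 (82bpm 3/4) — PASS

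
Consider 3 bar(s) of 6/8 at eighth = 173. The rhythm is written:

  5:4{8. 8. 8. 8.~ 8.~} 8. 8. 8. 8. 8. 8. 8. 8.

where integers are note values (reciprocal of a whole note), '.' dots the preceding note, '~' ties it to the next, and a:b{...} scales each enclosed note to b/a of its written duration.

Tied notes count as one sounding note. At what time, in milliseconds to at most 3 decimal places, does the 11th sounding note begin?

1. 0.0ms @ 0 + 416.185ms (6/5)
2. 416.185ms @ 6/5 + 416.185ms (6/5)
3. 832.37ms @ 12/5 + 416.185ms (6/5)
4. 1248.555ms @ 18/5 + 1352.601ms (39/10)
5. 2601.156ms @ 15/2 + 520.231ms (3/2)
6. 3121.387ms @ 9 + 520.231ms (3/2)
7. 3641.618ms @ 21/2 + 520.231ms (3/2)
8. 4161.85ms @ 12 + 520.231ms (3/2)
9. 4682.081ms @ 27/2 + 520.231ms (3/2)
10. 5202.312ms @ 15 + 520.231ms (3/2)
11. 5722.543ms @ 33/2 + 520.231ms (3/2)

note 11 onset = 33/2b = 5722.543ms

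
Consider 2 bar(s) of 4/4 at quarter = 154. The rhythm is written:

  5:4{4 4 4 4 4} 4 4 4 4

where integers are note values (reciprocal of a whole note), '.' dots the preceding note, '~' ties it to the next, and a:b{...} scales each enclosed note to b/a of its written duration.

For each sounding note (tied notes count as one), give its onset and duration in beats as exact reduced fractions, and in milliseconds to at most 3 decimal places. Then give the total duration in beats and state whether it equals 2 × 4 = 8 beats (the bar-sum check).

1) 0.0ms=0b +311.688ms=4/5b
2) 311.688ms=4/5b +311.688ms=4/5b
3) 623.377ms=8/5b +311.688ms=4/5b
4) 935.065ms=12/5b +311.688ms=4/5b
5) 1246.753ms=16/5b +311.688ms=4/5b
6) 1558.442ms=4b +389.61ms=1b
7) 1948.052ms=5b +389.61ms=1b
8) 2337.662ms=6b +389.61ms=1b
9) 2727.273ms=7b +389.61ms=1b
Σ=8b of 8 (154bpm 4/4) — PASS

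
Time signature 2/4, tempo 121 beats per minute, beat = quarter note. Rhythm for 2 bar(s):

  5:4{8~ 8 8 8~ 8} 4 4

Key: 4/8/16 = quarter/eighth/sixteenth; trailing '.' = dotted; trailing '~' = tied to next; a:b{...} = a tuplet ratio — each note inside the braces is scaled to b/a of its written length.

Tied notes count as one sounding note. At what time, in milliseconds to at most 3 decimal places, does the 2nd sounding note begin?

1. 0.0ms @ 0 + 396.694ms (4/5)
2. 396.694ms @ 4/5 + 198.347ms (2/5)
3. 595.041ms @ 6/5 + 396.694ms (4/5)
4. 991.736ms @ 2 + 495.868ms (1)
5. 1487.603ms @ 3 + 495.868ms (1)

note 2 onset = 4/5b = 396.694ms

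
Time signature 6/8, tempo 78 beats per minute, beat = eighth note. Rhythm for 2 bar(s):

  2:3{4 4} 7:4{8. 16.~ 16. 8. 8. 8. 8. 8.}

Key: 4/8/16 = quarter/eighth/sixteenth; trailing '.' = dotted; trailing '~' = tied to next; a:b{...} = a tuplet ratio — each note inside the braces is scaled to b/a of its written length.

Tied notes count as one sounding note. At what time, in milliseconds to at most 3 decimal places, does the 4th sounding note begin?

note 4 onset = 48/7b = 5274.725ms

1. 0.0ms @ 0 + 2307.692ms (3)
2. 2307.692ms @ 3 + 2307.692ms (3)
3. 4615.385ms @ 6 + 659.341ms (6/7)
4. 5274.725ms @ 48/7 + 659.341ms (6/7)
5. 5934.066ms @ 54/7 + 659.341ms (6/7)
6. 6593.407ms @ 60/7 + 659.341ms (6/7)
7. 7252.747ms @ 66/7 + 659.341ms (6/7)
8. 7912.088ms @ 72/7 + 659.341ms (6/7)
9. 8571.429ms @ 78/7 + 659.341ms (6/7)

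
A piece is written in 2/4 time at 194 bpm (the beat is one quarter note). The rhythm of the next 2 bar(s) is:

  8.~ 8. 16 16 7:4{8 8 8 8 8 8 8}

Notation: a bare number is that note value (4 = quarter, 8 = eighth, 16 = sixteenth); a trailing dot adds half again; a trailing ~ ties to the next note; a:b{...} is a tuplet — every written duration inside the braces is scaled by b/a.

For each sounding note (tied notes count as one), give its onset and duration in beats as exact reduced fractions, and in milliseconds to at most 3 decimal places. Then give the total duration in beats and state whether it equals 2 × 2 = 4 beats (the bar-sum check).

1) 0.0ms=0b +463.918ms=3/2b
2) 463.918ms=3/2b +77.32ms=1/4b
3) 541.237ms=7/4b +77.32ms=1/4b
4) 618.557ms=2b +88.365ms=2/7b
5) 706.922ms=16/7b +88.365ms=2/7b
6) 795.287ms=18/7b +88.365ms=2/7b
7) 883.652ms=20/7b +88.365ms=2/7b
8) 972.018ms=22/7b +88.365ms=2/7b
9) 1060.383ms=24/7b +88.365ms=2/7b
10) 1148.748ms=26/7b +88.365ms=2/7b
Σ=4b of 4 (194bpm 2/4) — PASS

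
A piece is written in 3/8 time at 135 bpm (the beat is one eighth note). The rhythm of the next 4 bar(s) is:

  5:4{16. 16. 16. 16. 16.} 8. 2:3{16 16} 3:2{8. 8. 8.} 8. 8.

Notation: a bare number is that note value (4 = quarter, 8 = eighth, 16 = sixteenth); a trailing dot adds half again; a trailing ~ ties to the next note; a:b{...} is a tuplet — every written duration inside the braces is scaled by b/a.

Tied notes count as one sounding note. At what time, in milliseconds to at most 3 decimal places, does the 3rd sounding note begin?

1. 0.0ms @ 0 + 266.667ms (3/5)
2. 266.667ms @ 3/5 + 266.667ms (3/5)
3. 533.333ms @ 6/5 + 266.667ms (3/5)
4. 800.0ms @ 9/5 + 266.667ms (3/5)
5. 1066.667ms @ 12/5 + 266.667ms (3/5)
6. 1333.333ms @ 3 + 666.667ms (3/2)
7. 2000.0ms @ 9/2 + 333.333ms (3/4)
8. 2333.333ms @ 21/4 + 333.333ms (3/4)
9. 2666.667ms @ 6 + 444.444ms (1)
10. 3111.111ms @ 7 + 444.444ms (1)
11. 3555.556ms @ 8 + 444.444ms (1)
12. 4000.0ms @ 9 + 666.667ms (3/2)
13. 4666.667ms @ 21/2 + 666.667ms (3/2)

note 3 onset = 6/5b = 533.333ms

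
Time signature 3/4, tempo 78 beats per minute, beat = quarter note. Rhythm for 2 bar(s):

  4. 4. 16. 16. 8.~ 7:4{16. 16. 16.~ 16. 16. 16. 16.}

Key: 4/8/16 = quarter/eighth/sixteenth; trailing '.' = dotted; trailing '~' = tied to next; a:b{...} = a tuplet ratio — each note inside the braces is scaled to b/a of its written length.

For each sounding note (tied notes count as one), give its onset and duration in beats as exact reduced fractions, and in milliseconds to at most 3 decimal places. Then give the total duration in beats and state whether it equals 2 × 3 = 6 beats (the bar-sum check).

1) 0.0ms=0b +1153.846ms=3/2b
2) 1153.846ms=3/2b +1153.846ms=3/2b
3) 2307.692ms=3b +288.462ms=3/8b
4) 2596.154ms=27/8b +288.462ms=3/8b
5) 2884.615ms=15/4b +741.758ms=27/28b
6) 3626.374ms=33/7b +164.835ms=3/14b
7) 3791.209ms=69/14b +329.67ms=3/7b
8) 4120.879ms=75/14b +164.835ms=3/14b
9) 4285.714ms=39/7b +164.835ms=3/14b
10) 4450.549ms=81/14b +164.835ms=3/14b
Σ=6b of 6 (78bpm 3/4) — PASS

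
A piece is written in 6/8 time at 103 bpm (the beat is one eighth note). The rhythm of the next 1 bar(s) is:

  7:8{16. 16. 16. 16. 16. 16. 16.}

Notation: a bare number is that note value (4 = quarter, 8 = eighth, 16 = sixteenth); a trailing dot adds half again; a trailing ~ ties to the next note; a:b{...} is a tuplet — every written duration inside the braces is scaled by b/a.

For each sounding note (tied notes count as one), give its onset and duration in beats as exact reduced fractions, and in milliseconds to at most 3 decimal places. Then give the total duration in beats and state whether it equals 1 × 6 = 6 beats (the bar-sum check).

1) 0.0ms=0b +499.307ms=6/7b
2) 499.307ms=6/7b +499.307ms=6/7b
3) 998.613ms=12/7b +499.307ms=6/7b
4) 1497.92ms=18/7b +499.307ms=6/7b
5) 1997.226ms=24/7b +499.307ms=6/7b
6) 2496.533ms=30/7b +499.307ms=6/7b
7) 2995.839ms=36/7b +499.307ms=6/7b
Σ=6b of 6 (103bpm 6/8) — PASS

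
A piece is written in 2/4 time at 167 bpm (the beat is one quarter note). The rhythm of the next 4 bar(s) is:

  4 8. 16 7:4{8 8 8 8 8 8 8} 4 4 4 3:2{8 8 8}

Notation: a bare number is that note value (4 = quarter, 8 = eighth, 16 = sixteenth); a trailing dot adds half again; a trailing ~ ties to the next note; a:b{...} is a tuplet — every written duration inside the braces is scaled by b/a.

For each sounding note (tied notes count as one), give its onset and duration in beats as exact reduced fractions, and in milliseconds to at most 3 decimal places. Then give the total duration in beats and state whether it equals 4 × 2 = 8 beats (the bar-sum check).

1) 0.0ms=0b +359.281ms=1b
2) 359.281ms=1b +269.461ms=3/4b
3) 628.743ms=7/4b +89.82ms=1/4b
4) 718.563ms=2b +102.652ms=2/7b
5) 821.215ms=16/7b +102.652ms=2/7b
6) 923.867ms=18/7b +102.652ms=2/7b
7) 1026.518ms=20/7b +102.652ms=2/7b
8) 1129.17ms=22/7b +102.652ms=2/7b
9) 1231.822ms=24/7b +102.652ms=2/7b
10) 1334.474ms=26/7b +102.652ms=2/7b
11) 1437.126ms=4b +359.281ms=1b
12) 1796.407ms=5b +359.281ms=1b
13) 2155.689ms=6b +359.281ms=1b
14) 2514.97ms=7b +119.76ms=1/3b
15) 2634.731ms=22/3b +119.76ms=1/3b
16) 2754.491ms=23/3b +119.76ms=1/3b
Σ=8b of 8 (167bpm 2/4) — PASS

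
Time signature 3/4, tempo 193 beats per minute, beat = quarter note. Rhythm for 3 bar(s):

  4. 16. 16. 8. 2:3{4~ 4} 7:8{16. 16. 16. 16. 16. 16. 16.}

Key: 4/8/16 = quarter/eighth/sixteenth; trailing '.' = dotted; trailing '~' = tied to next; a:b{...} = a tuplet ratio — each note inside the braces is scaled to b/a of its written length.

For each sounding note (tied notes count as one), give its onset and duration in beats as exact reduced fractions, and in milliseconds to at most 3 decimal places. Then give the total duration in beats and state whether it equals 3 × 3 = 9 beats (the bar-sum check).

1) 0.0ms=0b +466.321ms=3/2b
2) 466.321ms=3/2b +116.58ms=3/8b
3) 582.902ms=15/8b +116.58ms=3/8b
4) 699.482ms=9/4b +233.161ms=3/4b
5) 932.642ms=3b +932.642ms=3b
6) 1865.285ms=6b +133.235ms=3/7b
7) 1998.52ms=45/7b +133.235ms=3/7b
8) 2131.754ms=48/7b +133.235ms=3/7b
9) 2264.989ms=51/7b +133.235ms=3/7b
10) 2398.224ms=54/7b +133.235ms=3/7b
11) 2531.458ms=57/7b +133.235ms=3/7b
12) 2664.693ms=60/7b +133.235ms=3/7b
Σ=9b of 9 (193bpm 3/4) — PASS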